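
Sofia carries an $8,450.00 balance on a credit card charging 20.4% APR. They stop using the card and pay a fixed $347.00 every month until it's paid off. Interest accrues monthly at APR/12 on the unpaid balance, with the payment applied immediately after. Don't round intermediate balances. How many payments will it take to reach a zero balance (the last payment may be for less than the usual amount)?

32 payments

Monthly rate r = 20.4%/12 = 1.7% = 0.017.
Recurrence: B ← B·(1+r) − $347.00.
Month 1: interest $143.65; balance after payment $8,246.65.
Month 2: interest $140.19; balance after payment $8,039.84.
Closed form: n = −ln(1 − rB₀/P)/ln(1+r) = −ln(0.58602)/ln(1.017) ≈ 31.702, so the balance reaches zero during payment 32.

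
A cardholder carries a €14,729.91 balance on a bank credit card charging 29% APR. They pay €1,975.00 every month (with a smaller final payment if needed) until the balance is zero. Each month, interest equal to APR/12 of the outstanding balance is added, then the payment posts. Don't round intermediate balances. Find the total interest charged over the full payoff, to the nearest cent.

€1,712.83

Monthly rate r = 29%/12 = 2.41667% = 0.0241667.
Payoff takes n = ⌈−ln(1 − rB₀/P)/ln(1+r)⌉ = ⌈8.323⌉ = 9 payments; the last is €642.74.
Total paid = 8·€1,975.00 + €642.74 = €16,442.74.
Total interest = total paid − principal = €16,442.74 − €14,729.91 = €1,712.83.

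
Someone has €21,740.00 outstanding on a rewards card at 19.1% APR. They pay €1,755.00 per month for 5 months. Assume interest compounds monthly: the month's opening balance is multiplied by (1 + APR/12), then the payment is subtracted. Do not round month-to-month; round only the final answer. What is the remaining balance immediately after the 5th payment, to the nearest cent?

€14,467.28

Monthly rate r = 19.1%/12 = 1.59167% = 0.0159167.
Each month: B ← B·(1+r) − €1,755.00.
Month 1: interest €346.03; balance after payment €20,331.03.
Month 2: interest €323.60; balance after payment €18,899.63.
Month 3: interest €300.82; balance after payment €17,445.45.
Month 4: interest €277.67; balance after payment €15,968.12.
Month 5: interest €254.16; balance after payment €14,467.28.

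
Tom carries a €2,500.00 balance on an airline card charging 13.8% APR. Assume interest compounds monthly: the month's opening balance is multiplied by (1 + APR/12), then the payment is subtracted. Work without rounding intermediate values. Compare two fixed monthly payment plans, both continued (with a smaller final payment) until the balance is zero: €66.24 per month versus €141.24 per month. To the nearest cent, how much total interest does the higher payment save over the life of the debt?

€486.14

Monthly rate r = 13.8%/12 = 1.15% = 0.0115.
At €66.24/mo: n = ⌈−ln(1 − rB₀/P)/ln(1+r)⌉ = 50 payments (last €51.77); total interest = total paid − €2,500.00 = €797.53.
At €141.24/mo: 20 payments (last €127.83); total interest €311.39.
Interest saved = €797.53 − €311.39 = €486.14.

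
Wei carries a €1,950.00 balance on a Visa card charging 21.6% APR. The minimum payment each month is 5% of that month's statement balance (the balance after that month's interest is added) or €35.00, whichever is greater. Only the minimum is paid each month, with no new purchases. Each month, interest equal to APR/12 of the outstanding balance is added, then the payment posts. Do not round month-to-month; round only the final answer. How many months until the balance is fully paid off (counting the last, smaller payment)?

Monthly rate r = 21.6%/12 = 1.8% = 0.018.
While 5% of the post-interest balance exceeds €35.00, each month B ← (B·(1+r))·(1 − 0.05), i.e. B shrinks by the factor (1+r)·0.95 = 0.9671.
This holds for months 1–32. Entering month 33 the balance is €668.53; 5% of the post-interest balance is now below €35.00, so the flat €35.00 minimum applies from here.
From month 33 a fixed €35.00 at rate r clears €668.53 in 24 more payments. Total: 32 + 24 = 56 months.

56 months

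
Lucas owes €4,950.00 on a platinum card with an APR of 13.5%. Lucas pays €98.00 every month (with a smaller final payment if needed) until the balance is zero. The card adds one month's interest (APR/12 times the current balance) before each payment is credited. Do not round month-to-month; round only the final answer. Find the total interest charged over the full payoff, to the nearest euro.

€2,407

Monthly rate r = 13.5%/12 = 1.125% = 0.01125.
Payoff takes n = ⌈−ln(1 − rB₀/P)/ln(1+r)⌉ = ⌈75.076⌉ = 76 payments; the last is €7.45.
Total paid = 75·€98.00 + €7.45 = €7,357.45.
Total interest = total paid − principal = €7,357.45 − €4,950.00 = €2,407.45.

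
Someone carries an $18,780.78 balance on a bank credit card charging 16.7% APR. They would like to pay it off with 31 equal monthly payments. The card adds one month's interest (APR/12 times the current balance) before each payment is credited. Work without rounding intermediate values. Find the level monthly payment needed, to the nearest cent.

$750.02

Monthly rate r = 16.7%/12 = 1.39167% = 0.0139167.
Level-payment amortization: P = B₀·r / (1 − (1+r)^(−n)) = 18780.78·0.0139167 / (1 − 1.01392^(−31)).
Denominator 1 − (1+r)^(−31) = 0.348476811.
P = 261.366 / 0.348476811 ≈ 750.02.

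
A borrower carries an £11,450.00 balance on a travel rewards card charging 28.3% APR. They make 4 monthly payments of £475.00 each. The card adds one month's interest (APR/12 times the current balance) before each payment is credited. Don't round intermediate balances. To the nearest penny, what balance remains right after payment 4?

£10,600.65

Monthly rate r = 28.3%/12 = 2.35833% = 0.0235833.
Each month: B ← B·(1+r) − £475.00.
Month 1: interest £270.03; balance after payment £11,245.03.
Month 2: interest £265.20; balance after payment £11,035.22.
Month 3: interest £260.25; balance after payment £10,820.47.
Month 4: interest £255.18; balance after payment £10,600.65.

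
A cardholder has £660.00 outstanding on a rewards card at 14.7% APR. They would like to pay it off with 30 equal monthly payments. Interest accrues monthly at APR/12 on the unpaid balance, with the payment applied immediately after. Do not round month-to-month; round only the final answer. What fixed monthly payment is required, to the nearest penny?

£26.42

Monthly rate r = 14.7%/12 = 1.225% = 0.01225.
Level-payment amortization: P = B₀·r / (1 − (1+r)^(−n)) = 660.00·0.01225 / (1 − 1.01225^(−30)).
Denominator 1 − (1+r)^(−30) = 0.305988868.
P = 8.085 / 0.305988868 ≈ 26.42.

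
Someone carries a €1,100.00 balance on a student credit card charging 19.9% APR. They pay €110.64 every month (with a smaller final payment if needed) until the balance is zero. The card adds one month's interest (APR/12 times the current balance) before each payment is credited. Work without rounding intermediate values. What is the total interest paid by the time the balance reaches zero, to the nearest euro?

Monthly rate r = 19.9%/12 = 1.65833% = 0.0165833.
Payoff takes n = ⌈−ln(1 − rB₀/P)/ln(1+r)⌉ = ⌈10.955⌉ = 11 payments; the last is €105.65.
Total paid = 10·€110.64 + €105.65 = €1,212.05.
Total interest = total paid − principal = €1,212.05 − €1,100.00 = €112.05.

€112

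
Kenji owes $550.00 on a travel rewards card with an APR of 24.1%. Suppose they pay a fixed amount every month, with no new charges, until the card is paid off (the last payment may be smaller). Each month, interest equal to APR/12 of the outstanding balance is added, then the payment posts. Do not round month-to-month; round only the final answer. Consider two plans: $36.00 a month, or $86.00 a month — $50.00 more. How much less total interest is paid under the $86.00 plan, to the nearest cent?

Monthly rate r = 24.1%/12 = 2.00833% = 0.0200833.
At $36.00/mo: n = ⌈−ln(1 − rB₀/P)/ln(1+r)⌉ = 19 payments (last $15.59); total interest = total paid − $550.00 = $113.59.
At $86.00/mo: 7 payments (last $78.63); total interest $44.63.
Interest saved = $113.59 − $44.63 = $68.96.

$68.96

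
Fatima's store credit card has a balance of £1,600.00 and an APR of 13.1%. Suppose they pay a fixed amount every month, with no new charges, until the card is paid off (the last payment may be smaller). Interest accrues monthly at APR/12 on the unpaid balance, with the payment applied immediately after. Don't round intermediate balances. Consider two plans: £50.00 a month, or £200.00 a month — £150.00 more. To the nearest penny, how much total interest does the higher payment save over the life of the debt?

£295.54

Monthly rate r = 13.1%/12 = 1.09167% = 0.0109167.
At £50.00/mo: n = ⌈−ln(1 − rB₀/P)/ln(1+r)⌉ = 40 payments (last £29.15); total interest = total paid − £1,600.00 = £379.15.
At £200.00/mo: 9 payments (last £83.61); total interest £83.61.
Interest saved = £379.15 − £83.61 = £295.54.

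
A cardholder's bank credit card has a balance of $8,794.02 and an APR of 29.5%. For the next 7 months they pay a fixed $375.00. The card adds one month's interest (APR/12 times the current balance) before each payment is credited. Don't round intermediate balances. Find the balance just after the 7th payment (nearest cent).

Monthly rate r = 29.5%/12 = 2.45833% = 0.0245833.
Each month: B ← B·(1+r) − $375.00.
Month 1: interest $216.19; balance after payment $8,635.21.
Month 2: interest $212.28; balance after payment $8,472.49.
Month 3: interest $208.28; balance after payment $8,305.77.
Month 4: interest $204.18; balance after payment $8,134.95.
Month 5: interest $199.98; balance after payment $7,959.94.
Month 6: interest $195.68; balance after payment $7,780.62.
Month 7: interest $191.27; balance after payment $7,596.89.

$7,596.89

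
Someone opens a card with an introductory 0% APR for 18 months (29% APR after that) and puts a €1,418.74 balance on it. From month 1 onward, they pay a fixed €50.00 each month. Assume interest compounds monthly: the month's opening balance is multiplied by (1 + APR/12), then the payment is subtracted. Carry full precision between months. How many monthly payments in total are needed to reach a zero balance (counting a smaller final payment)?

31 months

Promo months 1–18 at r₀ = 0%/12 = 0; months 19+ at r₁ = 29%/12 = 0.0241667.
After month 18 (no interest yet): B = €1,418.74 − 18·€50.00 = €518.74.
Then at r₁ with €50.00/mo: n₂ = −ln(1 − r₁·B/P)/ln(1+r₁) ≈ 12.09 → 13 more payments.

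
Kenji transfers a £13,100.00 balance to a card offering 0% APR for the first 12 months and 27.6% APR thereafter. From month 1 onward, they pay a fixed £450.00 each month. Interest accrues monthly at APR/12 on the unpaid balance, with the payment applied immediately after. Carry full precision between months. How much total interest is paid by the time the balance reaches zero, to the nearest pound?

£2,198

Promo months 1–12 at r₀ = 0%/12 = 0; months 13+ at r₁ = 27.6%/12 = 0.023.
After month 12 (no interest yet): B = £13,100.00 − 12·£450.00 = £7,700.00.
Then at r₁ with £450.00/mo: n₂ = −ln(1 − r₁·B/P)/ln(1+r₁) ≈ 21.99 → 22 more payments.
Total paid = 33·£450.00 + £447.52 = £15,297.52; interest = £15,297.52 − £13,100.00 = £2,197.52.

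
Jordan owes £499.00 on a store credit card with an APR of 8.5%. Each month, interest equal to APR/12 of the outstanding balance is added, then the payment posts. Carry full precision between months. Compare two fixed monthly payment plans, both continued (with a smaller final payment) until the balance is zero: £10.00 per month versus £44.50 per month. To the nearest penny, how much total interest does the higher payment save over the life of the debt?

£96.08

Monthly rate r = 8.5%/12 = 0.708333% = 0.00708333.
At £10.00/mo: n = ⌈−ln(1 − rB₀/P)/ln(1+r)⌉ = 62 payments (last £7.88); total interest = total paid − £499.00 = £118.88.
At £44.50/mo: 12 payments (last £32.30); total interest £22.80.
Interest saved = £118.88 − £22.80 = £96.08.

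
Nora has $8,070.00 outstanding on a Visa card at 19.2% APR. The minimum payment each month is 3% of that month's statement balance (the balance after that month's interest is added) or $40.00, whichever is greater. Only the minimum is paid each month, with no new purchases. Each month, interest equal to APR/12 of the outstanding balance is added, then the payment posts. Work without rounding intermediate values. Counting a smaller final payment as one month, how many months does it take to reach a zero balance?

172 months

Monthly rate r = 19.2%/12 = 1.6% = 0.016.
While 3% of the post-interest balance exceeds $40.00, each month B ← (B·(1+r))·(1 − 0.03), i.e. B shrinks by the factor (1+r)·0.97 = 0.98552.
This holds for months 1–125. Entering month 126 the balance is $1,303.33; 3% of the post-interest balance is now below $40.00, so the flat $40.00 minimum applies from here.
From month 126 a fixed $40.00 at rate r clears $1,303.33 in 47 more payments. Total: 125 + 47 = 172 months.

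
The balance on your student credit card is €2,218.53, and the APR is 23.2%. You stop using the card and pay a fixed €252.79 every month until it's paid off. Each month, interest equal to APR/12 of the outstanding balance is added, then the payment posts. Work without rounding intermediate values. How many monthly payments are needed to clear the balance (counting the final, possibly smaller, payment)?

10 payments

Monthly rate r = 23.2%/12 = 1.93333% = 0.0193333.
Recurrence: B ← B·(1+r) − €252.79.
Month 1: interest €42.89; balance after payment €2,008.63.
Month 2: interest €38.83; balance after payment €1,794.68.
Closed form: n = −ln(1 − rB₀/P)/ln(1+r) = −ln(0.83033)/ln(1.01933) ≈ 9.710, so the balance reaches zero during payment 10.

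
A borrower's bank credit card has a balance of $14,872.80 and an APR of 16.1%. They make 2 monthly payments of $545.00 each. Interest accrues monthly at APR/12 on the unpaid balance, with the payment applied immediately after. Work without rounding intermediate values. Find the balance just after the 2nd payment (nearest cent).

Monthly rate r = 16.1%/12 = 1.34167% = 0.0134167.
Each month: B ← B·(1+r) − $545.00.
Month 1: interest $199.54; balance after payment $14,527.34.
Month 2: interest $194.91; balance after payment $14,177.25.

$14,177.25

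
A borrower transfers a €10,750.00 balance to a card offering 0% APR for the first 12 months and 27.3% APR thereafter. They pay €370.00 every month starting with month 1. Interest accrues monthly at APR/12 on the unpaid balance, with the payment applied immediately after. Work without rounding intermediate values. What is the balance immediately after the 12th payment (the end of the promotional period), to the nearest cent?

€6,310.00

Promo months 1–12 at r₀ = 0%/12 = 0; months 13+ at r₁ = 27.3%/12 = 0.02275.
After month 12 (no interest yet): B = €10,750.00 − 12·€370.00 = €6,310.00.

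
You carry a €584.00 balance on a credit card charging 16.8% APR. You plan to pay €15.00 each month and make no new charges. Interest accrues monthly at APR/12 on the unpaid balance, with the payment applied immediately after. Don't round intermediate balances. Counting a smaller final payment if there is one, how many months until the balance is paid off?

57 months

Monthly rate r = 16.8%/12 = 1.4% = 0.014.
Recurrence: B ← B·(1+r) − €15.00.
Month 1: interest €8.18; balance after payment €577.18.
Month 2: interest €8.08; balance after payment €570.26.
Closed form: n = −ln(1 − rB₀/P)/ln(1+r) = −ln(0.45493)/ln(1.014) ≈ 56.650, so the balance reaches zero during payment 57.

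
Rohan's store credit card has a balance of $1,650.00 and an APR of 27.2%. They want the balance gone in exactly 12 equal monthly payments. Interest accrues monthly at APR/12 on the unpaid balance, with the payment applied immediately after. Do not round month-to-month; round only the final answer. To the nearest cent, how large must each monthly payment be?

Monthly rate r = 27.2%/12 = 2.26667% = 0.0226667.
Level-payment amortization: P = B₀·r / (1 − (1+r)^(−n)) = 1650.00·0.0226667 / (1 − 1.02267^(−12)).
Denominator 1 − (1+r)^(−12) = 0.235828576.
P = 37.4 / 0.235828576 ≈ 158.59.

$158.59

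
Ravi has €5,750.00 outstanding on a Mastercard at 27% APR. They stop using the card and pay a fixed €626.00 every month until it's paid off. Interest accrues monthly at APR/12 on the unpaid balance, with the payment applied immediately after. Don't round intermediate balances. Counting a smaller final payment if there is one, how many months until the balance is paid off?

Monthly rate r = 27%/12 = 2.25% = 0.0225.
Recurrence: B ← B·(1+r) − €626.00.
Month 1: interest €129.38; balance after payment €5,253.38.
Month 2: interest €118.20; balance after payment €4,745.58.
Closed form: n = −ln(1 − rB₀/P)/ln(1+r) = −ln(0.79333)/ln(1.0225) ≈ 10.405, so the balance reaches zero during payment 11.

11 payments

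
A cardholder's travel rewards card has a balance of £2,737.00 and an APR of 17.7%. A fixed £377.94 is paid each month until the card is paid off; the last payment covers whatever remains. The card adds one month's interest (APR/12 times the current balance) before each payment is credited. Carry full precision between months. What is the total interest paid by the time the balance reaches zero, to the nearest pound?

Monthly rate r = 17.7%/12 = 1.475% = 0.01475.
Payoff takes n = ⌈−ln(1 − rB₀/P)/ln(1+r)⌉ = ⌈7.715⌉ = 8 payments; the last is £270.78.
Total paid = 7·£377.94 + £270.78 = £2,916.36.
Total interest = total paid − principal = £2,916.36 − £2,737.00 = £179.36.

£179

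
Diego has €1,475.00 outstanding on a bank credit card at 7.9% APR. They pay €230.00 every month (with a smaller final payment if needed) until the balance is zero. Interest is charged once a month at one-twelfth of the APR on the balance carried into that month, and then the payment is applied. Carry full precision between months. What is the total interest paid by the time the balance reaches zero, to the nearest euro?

€37

Monthly rate r = 7.9%/12 = 0.658333% = 0.00658333.
Payoff takes n = ⌈−ln(1 − rB₀/P)/ln(1+r)⌉ = ⌈6.574⌉ = 7 payments; the last is €132.18.
Total paid = 6·€230.00 + €132.18 = €1,512.18.
Total interest = total paid − principal = €1,512.18 − €1,475.00 = €37.18.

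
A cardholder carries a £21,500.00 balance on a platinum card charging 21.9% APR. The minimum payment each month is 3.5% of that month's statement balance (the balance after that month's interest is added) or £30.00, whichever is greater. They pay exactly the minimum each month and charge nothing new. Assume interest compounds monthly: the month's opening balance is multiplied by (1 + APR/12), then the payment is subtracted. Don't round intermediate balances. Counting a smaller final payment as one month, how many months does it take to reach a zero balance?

Monthly rate r = 21.9%/12 = 1.825% = 0.01825.
While 3.5% of the post-interest balance exceeds £30.00, each month B ← (B·(1+r))·(1 − 0.035), i.e. B shrinks by the factor (1+r)·0.965 = 0.98261.
This holds for months 1–185. Entering month 186 the balance is £837.64; 3.5% of the post-interest balance is now below £30.00, so the flat £30.00 minimum applies from here.
From month 186 a fixed £30.00 at rate r clears £837.64 in 40 more payments. Total: 185 + 40 = 225 months.

225 months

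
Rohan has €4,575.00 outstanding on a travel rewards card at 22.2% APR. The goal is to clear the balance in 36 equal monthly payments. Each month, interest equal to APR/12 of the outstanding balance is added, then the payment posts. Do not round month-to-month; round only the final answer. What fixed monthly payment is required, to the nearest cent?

€175.20

Monthly rate r = 22.2%/12 = 1.85% = 0.0185.
Level-payment amortization: P = B₀·r / (1 − (1+r)^(−n)) = 4575.00·0.0185 / (1 − 1.0185^(−36)).
Denominator 1 − (1+r)^(−36) = 0.483104442.
P = 84.6375 / 0.483104442 ≈ 175.20.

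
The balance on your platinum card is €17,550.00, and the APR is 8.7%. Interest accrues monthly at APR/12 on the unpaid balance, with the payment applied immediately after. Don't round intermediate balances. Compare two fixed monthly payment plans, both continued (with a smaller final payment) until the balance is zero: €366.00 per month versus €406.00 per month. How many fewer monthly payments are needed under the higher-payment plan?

Monthly rate r = 8.7%/12 = 0.725% = 0.00725.
At €366.00/mo: n = ⌈−ln(1 − rB₀/P)/ln(1+r)⌉ = 60 payments (last €48.65); total interest = total paid − €17,550.00 = €4,092.65.
At €406.00/mo: 53 payments (last €19.91); total interest €3,581.91.
Payments saved = 60 − 53 = 7.

7 fewer payments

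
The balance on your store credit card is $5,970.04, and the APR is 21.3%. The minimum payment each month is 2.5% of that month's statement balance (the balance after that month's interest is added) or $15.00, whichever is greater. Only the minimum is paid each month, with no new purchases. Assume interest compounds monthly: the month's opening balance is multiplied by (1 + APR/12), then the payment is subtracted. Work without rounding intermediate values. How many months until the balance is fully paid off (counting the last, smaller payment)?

368 months

Monthly rate r = 21.3%/12 = 1.775% = 0.01775.
While 2.5% of the post-interest balance exceeds $15.00, each month B ← (B·(1+r))·(1 − 0.025), i.e. B shrinks by the factor (1+r)·0.975 = 0.99231.
This holds for months 1–300. Entering month 301 the balance is $588.43; 2.5% of the post-interest balance is now below $15.00, so the flat $15.00 minimum applies from here.
From month 301 a fixed $15.00 at rate r clears $588.43 in 68 more payments. Total: 300 + 68 = 368 months.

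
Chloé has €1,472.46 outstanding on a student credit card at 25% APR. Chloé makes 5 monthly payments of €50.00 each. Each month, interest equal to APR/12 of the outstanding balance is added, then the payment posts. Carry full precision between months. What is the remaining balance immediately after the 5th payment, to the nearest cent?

Monthly rate r = 25%/12 = 2.08333% = 0.0208333.
Each month: B ← B·(1+r) − €50.00.
Month 1: interest €30.68; balance after payment €1,453.14.
Month 2: interest €30.27; balance after payment €1,433.41.
Month 3: interest €29.86; balance after payment €1,413.27.
Month 4: interest €29.44; balance after payment €1,392.72.
Month 5: interest €29.01; balance after payment €1,371.73.

€1,371.73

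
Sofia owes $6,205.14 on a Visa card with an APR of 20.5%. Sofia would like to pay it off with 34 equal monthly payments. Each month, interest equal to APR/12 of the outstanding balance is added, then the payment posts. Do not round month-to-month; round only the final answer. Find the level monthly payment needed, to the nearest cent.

$242.12

Monthly rate r = 20.5%/12 = 1.70833% = 0.0170833.
Level-payment amortization: P = B₀·r / (1 − (1+r)^(−n)) = 6205.14·0.0170833 / (1 − 1.01708^(−34)).
Denominator 1 − (1+r)^(−34) = 0.437816988.
P = 106.004 / 0.437816988 ≈ 242.12.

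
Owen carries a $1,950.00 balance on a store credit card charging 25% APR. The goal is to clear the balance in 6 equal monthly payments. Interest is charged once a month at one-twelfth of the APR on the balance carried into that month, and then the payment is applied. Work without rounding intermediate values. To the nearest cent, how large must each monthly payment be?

$349.11

Monthly rate r = 25%/12 = 2.08333% = 0.0208333.
Level-payment amortization: P = B₀·r / (1 − (1+r)^(−n)) = 1950.00·0.0208333 / (1 − 1.02083^(−6)).
Denominator 1 − (1+r)^(−6) = 0.116368999.
P = 40.625 / 0.116368999 ≈ 349.11.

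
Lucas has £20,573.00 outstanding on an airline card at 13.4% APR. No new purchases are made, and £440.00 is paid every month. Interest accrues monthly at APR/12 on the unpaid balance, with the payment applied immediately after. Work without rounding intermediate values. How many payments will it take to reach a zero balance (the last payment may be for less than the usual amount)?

Monthly rate r = 13.4%/12 = 1.11667% = 0.0111667.
Recurrence: B ← B·(1+r) − £440.00.
Month 1: interest £229.73; balance after payment £20,362.73.
Month 2: interest £227.38; balance after payment £20,150.12.
Closed form: n = −ln(1 − rB₀/P)/ln(1+r) = −ln(0.47788)/ln(1.01117) ≈ 66.493, so the balance reaches zero during payment 67.

67 payments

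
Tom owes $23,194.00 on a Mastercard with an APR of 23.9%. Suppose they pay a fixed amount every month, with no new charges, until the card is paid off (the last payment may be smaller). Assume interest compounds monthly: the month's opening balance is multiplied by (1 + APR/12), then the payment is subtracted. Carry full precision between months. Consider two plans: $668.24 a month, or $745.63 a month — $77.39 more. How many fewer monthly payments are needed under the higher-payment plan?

Monthly rate r = 23.9%/12 = 1.99167% = 0.0199167.
At $668.24/mo: n = ⌈−ln(1 − rB₀/P)/ln(1+r)⌉ = 60 payments (last $401.97); total interest = total paid − $23,194.00 = $16,634.13.
At $745.63/mo: 50 payments (last $1.81); total interest $13,343.68.
Payments saved = 60 − 50 = 10.

10 fewer payments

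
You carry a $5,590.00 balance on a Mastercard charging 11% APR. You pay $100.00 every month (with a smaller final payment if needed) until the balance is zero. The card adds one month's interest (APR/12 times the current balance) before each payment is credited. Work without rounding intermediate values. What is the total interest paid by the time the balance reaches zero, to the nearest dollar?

$2,282

Monthly rate r = 11%/12 = 0.916667% = 0.00916667.
Payoff takes n = ⌈−ln(1 − rB₀/P)/ln(1+r)⌉ = ⌈78.718⌉ = 79 payments; the last is $71.89.
Total paid = 78·$100.00 + $71.89 = $7,871.89.
Total interest = total paid − principal = $7,871.89 − $5,590.00 = $2,281.89.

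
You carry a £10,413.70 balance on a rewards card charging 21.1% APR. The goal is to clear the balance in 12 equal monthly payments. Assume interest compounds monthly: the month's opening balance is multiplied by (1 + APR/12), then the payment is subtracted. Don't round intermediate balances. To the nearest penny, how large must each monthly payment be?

Monthly rate r = 21.1%/12 = 1.75833% = 0.0175833.
Level-payment amortization: P = B₀·r / (1 − (1+r)^(−n)) = 10413.70·0.0175833 / (1 − 1.01758^(−12)).
Denominator 1 − (1+r)^(−12) = 0.188739786.
P = 183.108 / 0.188739786 ≈ 970.16.

£970.16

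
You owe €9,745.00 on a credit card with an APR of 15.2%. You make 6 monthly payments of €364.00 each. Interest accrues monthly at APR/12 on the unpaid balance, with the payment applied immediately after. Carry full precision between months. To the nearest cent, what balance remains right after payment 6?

€8,255.13

Monthly rate r = 15.2%/12 = 1.26667% = 0.0126667.
Each month: B ← B·(1+r) − €364.00.
Month 1: interest €123.44; balance after payment €9,504.44.
Month 2: interest €120.39; balance after payment €9,260.83.
Month 3: interest €117.30; balance after payment €9,014.13.
Month 4: interest €114.18; balance after payment €8,764.31.
Month 5: interest €111.01; balance after payment €8,511.32.
Month 6: interest €107.81; balance after payment €8,255.13.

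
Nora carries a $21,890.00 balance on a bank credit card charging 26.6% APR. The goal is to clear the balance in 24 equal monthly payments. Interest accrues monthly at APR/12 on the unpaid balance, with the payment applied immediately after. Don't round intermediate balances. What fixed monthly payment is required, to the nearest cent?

Monthly rate r = 26.6%/12 = 2.21667% = 0.0221667.
Level-payment amortization: P = B₀·r / (1 − (1+r)^(−n)) = 21890.00·0.0221667 / (1 − 1.02217^(−24)).
Denominator 1 − (1+r)^(−24) = 0.4091478.
P = 485.228 / 0.4091478 ≈ 1185.95.

$1,185.95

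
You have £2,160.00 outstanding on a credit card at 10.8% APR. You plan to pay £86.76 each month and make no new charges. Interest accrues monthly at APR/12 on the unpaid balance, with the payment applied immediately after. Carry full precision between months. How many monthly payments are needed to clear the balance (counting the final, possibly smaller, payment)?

Monthly rate r = 10.8%/12 = 0.9% = 0.009.
Recurrence: B ← B·(1+r) − £86.76.
Month 1: interest £19.44; balance after payment £2,092.68.
Month 2: interest £18.83; balance after payment £2,024.75.
Closed form: n = −ln(1 − rB₀/P)/ln(1+r) = −ln(0.77593)/ln(1.009) ≈ 28.314, so the balance reaches zero during payment 29.

29 payments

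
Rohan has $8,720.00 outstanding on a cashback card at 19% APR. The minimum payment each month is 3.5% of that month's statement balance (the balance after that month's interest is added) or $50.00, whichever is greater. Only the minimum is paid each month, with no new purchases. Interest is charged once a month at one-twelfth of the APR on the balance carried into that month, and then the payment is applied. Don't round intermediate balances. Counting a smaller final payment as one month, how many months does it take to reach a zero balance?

Monthly rate r = 19%/12 = 1.58333% = 0.0158333.
While 3.5% of the post-interest balance exceeds $50.00, each month B ← (B·(1+r))·(1 − 0.035), i.e. B shrinks by the factor (1+r)·0.965 = 0.98028.
This holds for months 1–92. Entering month 93 the balance is $1,395.39; 3.5% of the post-interest balance is now below $50.00, so the flat $50.00 minimum applies from here.
From month 93 a fixed $50.00 at rate r clears $1,395.39 in 38 more payments. Total: 92 + 38 = 130 months.

130 months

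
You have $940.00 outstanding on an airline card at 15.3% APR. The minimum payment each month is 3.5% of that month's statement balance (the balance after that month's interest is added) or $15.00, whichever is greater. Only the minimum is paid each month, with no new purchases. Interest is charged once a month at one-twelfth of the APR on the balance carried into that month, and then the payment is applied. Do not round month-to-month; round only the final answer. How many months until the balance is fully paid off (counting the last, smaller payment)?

70 months

Monthly rate r = 15.3%/12 = 1.275% = 0.01275.
While 3.5% of the post-interest balance exceeds $15.00, each month B ← (B·(1+r))·(1 − 0.035), i.e. B shrinks by the factor (1+r)·0.965 = 0.9773.
This holds for months 1–35. Entering month 36 the balance is $420.88; 3.5% of the post-interest balance is now below $15.00, so the flat $15.00 minimum applies from here.
From month 36 a fixed $15.00 at rate r clears $420.88 in 35 more payments. Total: 35 + 35 = 70 months.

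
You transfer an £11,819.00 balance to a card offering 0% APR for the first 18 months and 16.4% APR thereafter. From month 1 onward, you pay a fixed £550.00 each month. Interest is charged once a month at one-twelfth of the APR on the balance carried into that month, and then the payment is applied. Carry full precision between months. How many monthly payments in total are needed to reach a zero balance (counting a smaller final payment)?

22 payments

Promo months 1–18 at r₀ = 0%/12 = 0; months 19+ at r₁ = 16.4%/12 = 0.0136667.
After month 18 (no interest yet): B = £11,819.00 − 18·£550.00 = £1,919.00.
Then at r₁ with £550.00/mo: n₂ = −ln(1 − r₁·B/P)/ln(1+r₁) ≈ 3.60 → 4 more payments.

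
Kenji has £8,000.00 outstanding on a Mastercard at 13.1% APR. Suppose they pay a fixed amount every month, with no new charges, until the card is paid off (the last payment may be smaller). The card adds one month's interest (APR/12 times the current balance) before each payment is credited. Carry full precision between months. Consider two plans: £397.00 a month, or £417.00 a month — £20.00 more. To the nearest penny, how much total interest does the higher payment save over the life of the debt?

£58.09

Monthly rate r = 13.1%/12 = 1.09167% = 0.0109167.
At £397.00/mo: n = ⌈−ln(1 − rB₀/P)/ln(1+r)⌉ = 23 payments (last £350.32); total interest = total paid − £8,000.00 = £1,084.32.
At £417.00/mo: 22 payments (last £269.23); total interest £1,026.23.
Interest saved = £1,084.32 − £1,026.23 = £58.09.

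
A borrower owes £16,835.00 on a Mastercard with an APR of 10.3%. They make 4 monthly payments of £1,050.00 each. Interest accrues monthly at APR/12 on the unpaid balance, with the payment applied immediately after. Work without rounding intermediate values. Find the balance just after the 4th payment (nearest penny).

£13,166.10

Monthly rate r = 10.3%/12 = 0.858333% = 0.00858333.
Each month: B ← B·(1+r) − £1,050.00.
Month 1: interest £144.50; balance after payment £15,929.50.
Month 2: interest £136.73; balance after payment £15,016.23.
Month 3: interest £128.89; balance after payment £14,095.12.
Month 4: interest £120.98; balance after payment £13,166.10.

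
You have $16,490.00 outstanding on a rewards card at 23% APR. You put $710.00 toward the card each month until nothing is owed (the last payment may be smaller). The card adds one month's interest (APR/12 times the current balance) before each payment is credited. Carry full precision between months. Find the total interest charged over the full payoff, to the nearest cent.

Monthly rate r = 23%/12 = 1.91667% = 0.0191667.
Payoff takes n = ⌈−ln(1 − rB₀/P)/ln(1+r)⌉ = ⌈31.027⌉ = 32 payments; the last is $19.54.
Total paid = 31·$710.00 + $19.54 = $22,029.54.
Total interest = total paid − principal = $22,029.54 − $16,490.00 = $5,539.54.

$5,539.54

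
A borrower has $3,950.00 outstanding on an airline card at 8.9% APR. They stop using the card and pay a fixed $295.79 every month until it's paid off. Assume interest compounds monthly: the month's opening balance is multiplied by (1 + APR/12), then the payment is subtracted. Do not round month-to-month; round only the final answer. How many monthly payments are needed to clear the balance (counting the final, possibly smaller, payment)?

15 payments

Monthly rate r = 8.9%/12 = 0.741667% = 0.00741667.
Recurrence: B ← B·(1+r) − $295.79.
Month 1: interest $29.30; balance after payment $3,683.51.
Month 2: interest $27.32; balance after payment $3,415.04.
Closed form: n = −ln(1 − rB₀/P)/ln(1+r) = −ln(0.90096)/ln(1.00742) ≈ 14.115, so the balance reaches zero during payment 15.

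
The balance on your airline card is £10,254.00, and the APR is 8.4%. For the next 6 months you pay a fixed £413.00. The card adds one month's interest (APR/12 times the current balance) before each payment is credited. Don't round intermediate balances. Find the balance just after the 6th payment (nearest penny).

Monthly rate r = 8.4%/12 = 0.7% = 0.007.
Each month: B ← B·(1+r) − £413.00.
Month 1: interest £71.78; balance after payment £9,912.78.
Month 2: interest £69.39; balance after payment £9,569.17.
Month 3: interest £66.98; balance after payment £9,223.15.
Month 4: interest £64.56; balance after payment £8,874.71.
Month 5: interest £62.12; balance after payment £8,523.84.
Month 6: interest £59.67; balance after payment £8,170.50.

£8,170.50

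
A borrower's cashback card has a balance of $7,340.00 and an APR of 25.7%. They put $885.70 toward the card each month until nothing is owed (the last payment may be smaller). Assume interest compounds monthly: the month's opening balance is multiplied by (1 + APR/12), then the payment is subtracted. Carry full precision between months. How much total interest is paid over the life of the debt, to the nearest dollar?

$828

Monthly rate r = 25.7%/12 = 2.14167% = 0.0214167.
Payoff takes n = ⌈−ln(1 − rB₀/P)/ln(1+r)⌉ = ⌈9.221⌉ = 10 payments; the last is $196.95.
Total paid = 9·$885.70 + $196.95 = $8,168.25.
Total interest = total paid − principal = $8,168.25 − $7,340.00 = $828.25.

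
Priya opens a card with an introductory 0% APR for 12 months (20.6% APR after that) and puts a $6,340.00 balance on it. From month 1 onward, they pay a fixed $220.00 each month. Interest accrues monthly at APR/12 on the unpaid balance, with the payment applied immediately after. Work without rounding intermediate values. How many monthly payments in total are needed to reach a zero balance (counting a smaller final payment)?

Promo months 1–12 at r₀ = 0%/12 = 0; months 13+ at r₁ = 20.6%/12 = 0.0171667.
After month 12 (no interest yet): B = $6,340.00 − 12·$220.00 = $3,700.00.
Then at r₁ with $220.00/mo: n₂ = −ln(1 − r₁·B/P)/ln(1+r₁) ≈ 20.02 → 21 more payments.

33 months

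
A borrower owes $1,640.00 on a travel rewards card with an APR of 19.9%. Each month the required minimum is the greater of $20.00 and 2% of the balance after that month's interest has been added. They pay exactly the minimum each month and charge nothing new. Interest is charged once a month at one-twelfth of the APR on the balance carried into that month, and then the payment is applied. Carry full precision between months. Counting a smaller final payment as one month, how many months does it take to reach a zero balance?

Monthly rate r = 19.9%/12 = 1.65833% = 0.0165833.
While 2% of the post-interest balance exceeds $20.00, each month B ← (B·(1+r))·(1 − 0.02), i.e. B shrinks by the factor (1+r)·0.98 = 0.99625.
This holds for months 1–137. Entering month 138 the balance is $980.40; 2% of the post-interest balance is now below $20.00, so the flat $20.00 minimum applies from here.
From month 138 a fixed $20.00 at rate r clears $980.40 in 102 more payments. Total: 137 + 102 = 239 months.

239 months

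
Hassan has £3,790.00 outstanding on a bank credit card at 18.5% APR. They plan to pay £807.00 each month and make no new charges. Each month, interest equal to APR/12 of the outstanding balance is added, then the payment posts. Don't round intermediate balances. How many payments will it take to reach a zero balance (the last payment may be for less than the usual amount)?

5 payments

Monthly rate r = 18.5%/12 = 1.54167% = 0.0154167.
Recurrence: B ← B·(1+r) − £807.00.
Month 1: interest £58.43; balance after payment £3,041.43.
Month 2: interest £46.89; balance after payment £2,281.32.
Month 3: interest £35.17; balance after payment £1,509.49.
Month 4: interest £23.27; balance after payment £725.76.
Month 5: interest £11.19; balance after payment £0.00.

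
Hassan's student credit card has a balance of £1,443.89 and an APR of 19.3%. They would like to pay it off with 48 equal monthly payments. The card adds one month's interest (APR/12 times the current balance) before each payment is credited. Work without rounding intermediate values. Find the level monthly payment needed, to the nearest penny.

Monthly rate r = 19.3%/12 = 1.60833% = 0.0160833.
Level-payment amortization: P = B₀·r / (1 − (1+r)^(−n)) = 1443.89·0.0160833 / (1 − 1.01608^(−48)).
Denominator 1 − (1+r)^(−48) = 0.535064971.
P = 23.2226 / 0.535064971 ≈ 43.40.

£43.40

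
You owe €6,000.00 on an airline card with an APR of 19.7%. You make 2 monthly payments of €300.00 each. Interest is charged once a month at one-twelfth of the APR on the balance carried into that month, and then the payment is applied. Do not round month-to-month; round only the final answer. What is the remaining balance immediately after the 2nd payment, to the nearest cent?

€5,593.69

Monthly rate r = 19.7%/12 = 1.64167% = 0.0164167.
Each month: B ← B·(1+r) − €300.00.
Month 1: interest €98.50; balance after payment €5,798.50.
Month 2: interest €95.19; balance after payment €5,593.69.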